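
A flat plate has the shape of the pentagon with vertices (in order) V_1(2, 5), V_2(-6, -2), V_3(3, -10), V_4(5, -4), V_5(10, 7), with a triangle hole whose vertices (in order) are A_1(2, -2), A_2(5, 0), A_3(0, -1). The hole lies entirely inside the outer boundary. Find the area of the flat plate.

Outer boundary:
Apply the surveyor's formula: 2A = Σ (x_i·y_{i+1} − x_{i+1}·y_i), indices taken mod 5.
Cross-terms: 26, 66, 38, 75, 36  ⇒  Σ = 241
Area = |Σ|/2 = 120.5.
Hole:
A_1→A_2: (2)(0) − (5)(-2) = 10
A_2→A_3: (5)(-1) − (0)(0) = -5
A_3→A_1: (0)(-2) − (2)(-1) = 2
Σ = 7
Area = |Σ|/2 = 3.5.
Net area = 120.5 − 3.5 = 117.

117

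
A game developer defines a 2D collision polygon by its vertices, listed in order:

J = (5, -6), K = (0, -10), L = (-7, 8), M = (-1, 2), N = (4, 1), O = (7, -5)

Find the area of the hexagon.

89.5

Σ = (-50) + (-70) + (-6) + (-9) + (-27) + (-17) = -179
Area = |Σ|/2 = 89.5.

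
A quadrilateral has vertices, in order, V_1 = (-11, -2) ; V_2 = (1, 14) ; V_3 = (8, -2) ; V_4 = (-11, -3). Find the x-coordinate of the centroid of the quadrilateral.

-46/51

Apply the shoelace (surveyor's) formula. First the cross-terms c_i = x_i·y_{i+1} − x_{i+1}·y_i:
  -152, -114, -46, -11  ⇒  2A = -323, A = -161.5.
Then Σ (x_i + x_{i+1})·c_i = 874, so x̄ = 874 / (6·(-161.5)) = -46/51.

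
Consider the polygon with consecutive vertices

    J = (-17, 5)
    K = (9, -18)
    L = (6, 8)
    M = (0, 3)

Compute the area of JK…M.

Apply the surveyor's formula: 2A = Σ (x_i·y_{i+1} − x_{i+1}·y_i), indices taken mod 4.
J→K: (-17)(-18) − (9)(5) = 261
K→L: (9)(8) − (6)(-18) = 180
L→M: (6)(3) − (0)(8) = 18
M→J: (0)(5) − (-17)(3) = 51
Σ = 510
Area = |Σ|/2 = 255.

255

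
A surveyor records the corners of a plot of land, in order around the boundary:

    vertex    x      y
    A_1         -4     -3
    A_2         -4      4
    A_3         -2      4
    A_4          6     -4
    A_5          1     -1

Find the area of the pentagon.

Cross-terms: -28, -8, -16, -2, -7  ⇒  Σ = -61
Area = |Σ|/2 = 30.5.

30.5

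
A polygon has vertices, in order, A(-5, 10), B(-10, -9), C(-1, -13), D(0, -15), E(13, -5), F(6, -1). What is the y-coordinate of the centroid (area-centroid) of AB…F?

Apply Gauss's area formula. First the cross-terms c_i = x_i·y_{i+1} − x_{i+1}·y_i:
  145, 121, 15, 195, 17, 55  ⇒  2A = 548, A = 274.
Then Σ (y_i + y_{i+1})·c_i = -6444, so ȳ = -6444 / (6·274) = -537/137.

-537/137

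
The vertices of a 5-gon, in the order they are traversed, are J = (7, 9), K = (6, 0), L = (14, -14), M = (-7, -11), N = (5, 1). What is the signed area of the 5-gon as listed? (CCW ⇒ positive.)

Cross-terms: -54, -84, -252, 48, 38  ⇒  Σ = -304
Signed area = Σ/2 = -152 (negative ⇒ clockwise traversal).

-152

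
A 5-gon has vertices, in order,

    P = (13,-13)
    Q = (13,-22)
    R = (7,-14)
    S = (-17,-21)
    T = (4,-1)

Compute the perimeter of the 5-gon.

|PQ| = √((0)² + (-9)²) = √81 = 9
|QR| = √((-6)² + (8)²) = √100 = 10
|RS| = √((-24)² + (-7)²) = √625 = 25
|ST| = √((21)² + (20)²) = √841 = 29
|TP| = √((9)² + (-12)²) = √225 = 15
Perimeter = 9 + 10 + 25 + 29 + 15 = 88.

88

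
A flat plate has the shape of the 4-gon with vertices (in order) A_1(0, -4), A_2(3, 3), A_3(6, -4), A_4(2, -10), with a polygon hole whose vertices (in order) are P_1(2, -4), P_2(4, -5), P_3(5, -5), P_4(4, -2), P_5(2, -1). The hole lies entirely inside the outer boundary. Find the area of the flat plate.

31.5

Outer boundary:
Cross-terms: 12, -30, -52, -8  ⇒  Σ = -78
Area = |Σ|/2 = 39.
Hole:
P_1→P_2: (2)(-5) − (4)(-4) = 6
P_2→P_3: (4)(-5) − (5)(-5) = 5
P_3→P_4: (5)(-2) − (4)(-5) = 10
P_4→P_5: (4)(-1) − (2)(-2) = 0
P_5→P_1: (2)(-4) − (2)(-1) = -6
Σ = 15
Area = |Σ|/2 = 7.5.
Net area = 39 − 7.5 = 31.5.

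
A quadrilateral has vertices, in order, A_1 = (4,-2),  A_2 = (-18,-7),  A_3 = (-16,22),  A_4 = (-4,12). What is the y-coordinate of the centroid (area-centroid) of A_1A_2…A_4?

915/179

Apply the surveyor's formula. First the cross-terms c_i = x_i·y_{i+1} − x_{i+1}·y_i:
  -64, -508, -104, -40  ⇒  2A = -716, A = -358.
Then Σ (y_i + y_{i+1})·c_i = -10980, so ȳ = -10980 / (6·(-358)) = 915/179.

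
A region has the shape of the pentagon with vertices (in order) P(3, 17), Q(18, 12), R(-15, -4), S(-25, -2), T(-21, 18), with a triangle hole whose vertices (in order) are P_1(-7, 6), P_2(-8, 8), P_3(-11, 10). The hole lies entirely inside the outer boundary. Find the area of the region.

Outer boundary:
Apply Gauss's area formula: 2A = Σ (x_i·y_{i+1} − x_{i+1}·y_i), indices taken mod 5.
Σ = (-270) + (108) + (-70) + (-492) + (-411) = -1135
Area = |Σ|/2 = 567.5.
Hole:
Apply the shoelace formula: 2A = Σ (x_i·y_{i+1} − x_{i+1}·y_i), indices taken mod 3.
P_1→P_2: (-7)(8) − (-8)(6) = -8
P_2→P_3: (-8)(10) − (-11)(8) = 8
P_3→P_1: (-11)(6) − (-7)(10) = 4
Σ = 4
Area = |Σ|/2 = 2.
Net area = 567.5 − 2 = 565.5.

565.5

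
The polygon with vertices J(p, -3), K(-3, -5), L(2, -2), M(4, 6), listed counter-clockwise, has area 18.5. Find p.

The doubled signed area Σ (x_i y_{i+1} − x_{i+1} y_i) is linear in p.
With p=0 it equals 15; the coefficient of p is -11 (from the two edges through J).
So -11·p + 15 = 2·18.5 = 37 ⇒ p = -2.

-2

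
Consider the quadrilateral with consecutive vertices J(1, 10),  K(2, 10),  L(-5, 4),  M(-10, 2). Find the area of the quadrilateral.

12

Σ = (-10) + (58) + (30) + (-102) = -24
Area = |Σ|/2 = 12.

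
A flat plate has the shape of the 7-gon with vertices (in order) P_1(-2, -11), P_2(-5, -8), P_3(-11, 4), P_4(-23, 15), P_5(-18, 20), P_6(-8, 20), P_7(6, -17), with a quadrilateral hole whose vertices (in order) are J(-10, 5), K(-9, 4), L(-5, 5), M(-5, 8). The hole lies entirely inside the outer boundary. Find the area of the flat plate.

337

Outer boundary:
Cross-terms: -39, -108, -73, -190, -200, 16, -100  ⇒  Σ = -694
Area = |Σ|/2 = 347.
Hole:
Apply Gauss's area formula: 2A = Σ (x_i·y_{i+1} − x_{i+1}·y_i), indices taken mod 4.
J→K: (-10)(4) − (-9)(5) = 5
K→L: (-9)(5) − (-5)(4) = -25
L→M: (-5)(8) − (-5)(5) = -15
M→J: (-5)(5) − (-10)(8) = 55
Σ = 20
Area = |Σ|/2 = 10.
Net area = 347 − 10 = 337.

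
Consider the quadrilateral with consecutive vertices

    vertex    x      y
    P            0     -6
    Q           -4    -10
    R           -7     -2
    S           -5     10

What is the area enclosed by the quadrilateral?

Apply the surveyor's formula: 2A = Σ (x_i·y_{i+1} − x_{i+1}·y_i), indices taken mod 4.
Σ = (-24) + (-62) + (-80) + (30) = -136
Area = |Σ|/2 = 68.

68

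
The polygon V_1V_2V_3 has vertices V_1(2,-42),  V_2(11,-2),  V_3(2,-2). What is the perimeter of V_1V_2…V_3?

|V_1V_2| = √((9)² + (40)²) = √1681 = 41
|V_2V_3| = √((-9)² + (0)²) = √81 = 9
|V_3V_1| = √((0)² + (-40)²) = √1600 = 40
Perimeter = 41 + 9 + 40 = 90.

90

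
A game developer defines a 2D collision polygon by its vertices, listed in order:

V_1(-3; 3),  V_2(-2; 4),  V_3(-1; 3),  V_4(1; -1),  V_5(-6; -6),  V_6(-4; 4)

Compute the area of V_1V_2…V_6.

Apply the shoelace (surveyor's) formula: 2A = Σ (x_i·y_{i+1} − x_{i+1}·y_i), indices taken mod 6.
Σ = (-6) + (-2) + (-2) + (-12) + (-48) + (0) = -70
Area = |Σ|/2 = 35.

35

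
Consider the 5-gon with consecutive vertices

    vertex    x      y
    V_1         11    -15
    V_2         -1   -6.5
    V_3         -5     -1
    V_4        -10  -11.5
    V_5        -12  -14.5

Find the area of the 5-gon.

138

Σ = (-86.5) + (-31.5) + (47.5) + (7) + (339.5) = 276
Area = |Σ|/2 = 138.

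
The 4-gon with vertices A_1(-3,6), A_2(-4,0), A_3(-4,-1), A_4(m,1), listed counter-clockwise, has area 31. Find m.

Write out the shoelace sum; only the two edges meeting at A_4 involve m:
2·Area = [((-4)·1 − m·(-1)) + (m·6 − (-3)·1)] + 28
       = 7·m + 27 = 62
⇒ m = 5.

5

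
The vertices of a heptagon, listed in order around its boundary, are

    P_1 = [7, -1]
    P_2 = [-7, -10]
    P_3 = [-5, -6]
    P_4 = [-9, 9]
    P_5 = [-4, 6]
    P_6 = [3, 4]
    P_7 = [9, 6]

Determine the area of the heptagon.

152.5

Apply the surveyor's formula: 2A = Σ (x_i·y_{i+1} − x_{i+1}·y_i), indices taken mod 7.
Σ = (-77) + (-8) + (-99) + (-18) + (-34) + (-18) + (-51) = -305
Area = |Σ|/2 = 152.5.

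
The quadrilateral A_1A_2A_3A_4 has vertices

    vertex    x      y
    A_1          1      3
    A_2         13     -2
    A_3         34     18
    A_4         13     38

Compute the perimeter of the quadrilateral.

108

|A_1A_2| = √((12)² + (-5)²) = √169 = 13
|A_2A_3| = √((21)² + (20)²) = √841 = 29
|A_3A_4| = √((-21)² + (20)²) = √841 = 29
|A_4A_1| = √((-12)² + (-35)²) = √1369 = 37
Perimeter = 13 + 29 + 29 + 37 = 108.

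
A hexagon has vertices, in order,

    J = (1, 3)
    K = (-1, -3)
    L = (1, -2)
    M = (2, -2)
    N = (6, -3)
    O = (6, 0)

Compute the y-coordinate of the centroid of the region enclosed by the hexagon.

Apply the surveyor's formula. First the cross-terms c_i = x_i·y_{i+1} − x_{i+1}·y_i:
  0, 5, 2, 6, 18, 18  ⇒  2A = 49, A = 24.5.
Then Σ (y_i + y_{i+1})·c_i = -63, so ȳ = -63 / (6·24.5) = -3/7.

-3/7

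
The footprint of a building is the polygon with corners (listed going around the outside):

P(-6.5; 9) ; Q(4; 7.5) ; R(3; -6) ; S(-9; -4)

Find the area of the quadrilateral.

152.125

P→Q: (-6.5)(7.5) − (4)(9) = -84.75
Q→R: (4)(-6) − (3)(7.5) = -46.5
R→S: (3)(-4) − (-9)(-6) = -66
S→P: (-9)(9) − (-6.5)(-4) = -107
Σ = -304.25
Area = |Σ|/2 = 152.125.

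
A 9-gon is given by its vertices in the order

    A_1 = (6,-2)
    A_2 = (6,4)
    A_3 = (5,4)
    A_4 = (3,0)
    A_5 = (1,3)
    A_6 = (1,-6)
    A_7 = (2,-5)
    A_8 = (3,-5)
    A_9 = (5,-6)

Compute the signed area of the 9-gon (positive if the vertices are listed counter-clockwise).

A_1→A_2: (6)(4) − (6)(-2) = 36
A_2→A_3: (6)(4) − (5)(4) = 4
A_3→A_4: (5)(0) − (3)(4) = -12
A_4→A_5: (3)(3) − (1)(0) = 9
A_5→A_6: (1)(-6) − (1)(3) = -9
A_6→A_7: (1)(-5) − (2)(-6) = 7
A_7→A_8: (2)(-5) − (3)(-5) = 5
A_8→A_9: (3)(-6) − (5)(-5) = 7
A_9→A_1: (5)(-2) − (6)(-6) = 26
Σ = 73
Signed area = Σ/2 = 36.5 (positive ⇒ counter-clockwise traversal).

36.5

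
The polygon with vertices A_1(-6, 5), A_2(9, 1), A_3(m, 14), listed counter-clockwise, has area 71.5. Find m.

The doubled signed area Σ (x_i y_{i+1} − x_{i+1} y_i) is linear in m.
With m=0 it equals 159; the coefficient of m is 4 (from the two edges through A_3).
So 4·m + 159 = 2·71.5 = 143 ⇒ m = -4.

-4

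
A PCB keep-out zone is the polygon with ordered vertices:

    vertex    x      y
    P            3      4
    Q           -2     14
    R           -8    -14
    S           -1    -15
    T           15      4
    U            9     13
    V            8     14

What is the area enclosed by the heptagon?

Σ = (50) + (140) + (106) + (221) + (159) + (22) + (-10) = 688
Area = |Σ|/2 = 344.

344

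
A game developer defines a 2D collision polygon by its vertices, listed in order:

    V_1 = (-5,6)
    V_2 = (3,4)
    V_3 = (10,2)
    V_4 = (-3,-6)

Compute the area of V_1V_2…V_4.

Apply the shoelace (surveyor's) formula: 2A = Σ (x_i·y_{i+1} − x_{i+1}·y_i), indices taken mod 4.
Σ = (-38) + (-34) + (-54) + (-48) = -174
Area = |Σ|/2 = 87.

87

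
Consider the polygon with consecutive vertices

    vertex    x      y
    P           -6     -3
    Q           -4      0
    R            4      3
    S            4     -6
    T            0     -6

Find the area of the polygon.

Cross-terms: -12, -12, -36, -24, -36  ⇒  Σ = -120
Area = |Σ|/2 = 60.

60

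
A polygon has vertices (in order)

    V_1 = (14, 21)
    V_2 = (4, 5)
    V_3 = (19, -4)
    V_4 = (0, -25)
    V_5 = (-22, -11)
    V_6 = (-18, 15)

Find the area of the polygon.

Σ = (-14) + (-111) + (-475) + (-550) + (-528) + (-588) = -2266
Area = |Σ|/2 = 1133.

1133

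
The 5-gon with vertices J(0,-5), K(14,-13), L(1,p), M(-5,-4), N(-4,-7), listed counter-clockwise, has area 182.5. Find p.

Write out the shoelace sum; only the two edges meeting at L involve p:
2·Area = [(14·p − 1·(-13)) + (1·(-4) − (-5)·p)] + 109
       = 19·p + 118 = 365
⇒ p = 13.

13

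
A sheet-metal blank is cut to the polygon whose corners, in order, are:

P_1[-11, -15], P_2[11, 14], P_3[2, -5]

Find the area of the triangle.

78.5

Σ = (11) + (-83) + (-85) = -157
Area = |Σ|/2 = 78.5.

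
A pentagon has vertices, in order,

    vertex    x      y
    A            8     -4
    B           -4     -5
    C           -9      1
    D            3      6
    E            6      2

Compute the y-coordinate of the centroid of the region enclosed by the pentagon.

-47/232

Apply Gauss's area formula. First the cross-terms c_i = x_i·y_{i+1} − x_{i+1}·y_i:
  -56, -49, -57, -30, -40  ⇒  2A = -232, A = -116.
Then Σ (y_i + y_{i+1})·c_i = 141, so ȳ = 141 / (6·(-116)) = -47/232.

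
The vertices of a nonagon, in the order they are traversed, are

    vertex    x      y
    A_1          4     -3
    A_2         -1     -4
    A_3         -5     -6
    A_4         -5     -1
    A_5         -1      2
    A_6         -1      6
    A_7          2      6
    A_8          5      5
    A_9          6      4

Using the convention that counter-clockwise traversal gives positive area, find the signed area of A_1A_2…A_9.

Apply the shoelace (surveyor's) formula: 2A = Σ (x_i·y_{i+1} − x_{i+1}·y_i), indices taken mod 9.
A_1→A_2: (4)(-4) − (-1)(-3) = -19
A_2→A_3: (-1)(-6) − (-5)(-4) = -14
A_3→A_4: (-5)(-1) − (-5)(-6) = -25
A_4→A_5: (-5)(2) − (-1)(-1) = -11
A_5→A_6: (-1)(6) − (-1)(2) = -4
A_6→A_7: (-1)(6) − (2)(6) = -18
A_7→A_8: (2)(5) − (5)(6) = -20
A_8→A_9: (5)(4) − (6)(5) = -10
A_9→A_1: (6)(-3) − (4)(4) = -34
Σ = -155
Signed area = Σ/2 = -77.5 (negative ⇒ clockwise traversal).

-77.5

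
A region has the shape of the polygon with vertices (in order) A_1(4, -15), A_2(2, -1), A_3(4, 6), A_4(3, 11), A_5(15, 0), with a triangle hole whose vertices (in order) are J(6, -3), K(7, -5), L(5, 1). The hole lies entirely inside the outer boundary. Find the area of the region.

Outer boundary:
Σ = (26) + (16) + (26) + (-165) + (-225) = -322
Area = |Σ|/2 = 161.
Hole:
Cross-terms: -9, 32, -21  ⇒  Σ = 2
Area = |Σ|/2 = 1.
Net area = 161 − 1 = 160.

160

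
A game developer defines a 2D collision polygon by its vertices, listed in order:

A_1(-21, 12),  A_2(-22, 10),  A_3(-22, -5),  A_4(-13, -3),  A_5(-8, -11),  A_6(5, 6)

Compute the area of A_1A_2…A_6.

348.5

Σ = (54) + (330) + (1) + (119) + (7) + (186) = 697
Area = |Σ|/2 = 348.5.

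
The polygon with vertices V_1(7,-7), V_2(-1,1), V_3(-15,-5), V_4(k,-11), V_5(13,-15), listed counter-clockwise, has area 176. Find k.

The doubled signed area Σ (x_i y_{i+1} − x_{i+1} y_i) is linear in k.
With k=0 it equals 342; the coefficient of k is -10 (from the two edges through V_4).
So -10·k + 342 = 2·176 = 352 ⇒ k = -1.

-1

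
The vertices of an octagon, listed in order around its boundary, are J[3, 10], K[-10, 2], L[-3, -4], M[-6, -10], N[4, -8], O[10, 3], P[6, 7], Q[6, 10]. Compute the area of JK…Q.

Σ = (106) + (46) + (6) + (88) + (92) + (52) + (18) + (30) = 438
Area = |Σ|/2 = 219.

219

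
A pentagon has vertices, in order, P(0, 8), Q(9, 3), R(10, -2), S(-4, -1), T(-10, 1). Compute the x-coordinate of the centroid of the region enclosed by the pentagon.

28/29

Apply the surveyor's formula. First the cross-terms c_i = x_i·y_{i+1} − x_{i+1}·y_i:
  -72, -48, -18, -14, -80  ⇒  2A = -232, A = -116.
Then Σ (x_i + x_{i+1})·c_i = -672, so x̄ = -672 / (6·(-116)) = 28/29.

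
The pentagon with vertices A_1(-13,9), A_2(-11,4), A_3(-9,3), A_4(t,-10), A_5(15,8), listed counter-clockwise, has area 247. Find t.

The doubled signed area Σ (x_i y_{i+1} − x_{i+1} y_i) is linear in t.
With t=0 it equals 529; the coefficient of t is 5 (from the two edges through A_4).
So 5·t + 529 = 2·247 = 494 ⇒ t = -7.

-7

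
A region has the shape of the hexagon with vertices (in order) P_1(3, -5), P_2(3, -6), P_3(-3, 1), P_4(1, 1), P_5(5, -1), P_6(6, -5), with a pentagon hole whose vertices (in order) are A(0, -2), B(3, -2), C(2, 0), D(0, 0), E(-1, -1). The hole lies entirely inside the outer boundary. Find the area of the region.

Outer boundary:
Σ = (-3) + (-15) + (-4) + (-6) + (-19) + (-15) = -62
Area = |Σ|/2 = 31.
Hole:
Apply the shoelace formula: 2A = Σ (x_i·y_{i+1} − x_{i+1}·y_i), indices taken mod 5.
A→B: (0)(-2) − (3)(-2) = 6
B→C: (3)(0) − (2)(-2) = 4
C→D: (2)(0) − (0)(0) = 0
D→E: (0)(-1) − (-1)(0) = 0
E→A: (-1)(-2) − (0)(-1) = 2
Σ = 12
Area = |Σ|/2 = 6.
Net area = 31 − 6 = 25.

25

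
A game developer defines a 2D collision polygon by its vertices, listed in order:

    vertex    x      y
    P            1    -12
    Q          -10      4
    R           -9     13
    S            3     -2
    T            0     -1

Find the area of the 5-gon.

116.5

Σ = (-116) + (-94) + (-21) + (-3) + (1) = -233
Area = |Σ|/2 = 116.5.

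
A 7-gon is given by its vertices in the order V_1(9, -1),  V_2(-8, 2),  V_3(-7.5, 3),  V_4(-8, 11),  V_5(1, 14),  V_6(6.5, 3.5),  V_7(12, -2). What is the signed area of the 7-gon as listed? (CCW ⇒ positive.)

Σ = (10) + (-9) + (-58.5) + (-123) + (-87.5) + (-55) + (6) = -317
Signed area = Σ/2 = -158.5 (negative ⇒ clockwise traversal).

-158.5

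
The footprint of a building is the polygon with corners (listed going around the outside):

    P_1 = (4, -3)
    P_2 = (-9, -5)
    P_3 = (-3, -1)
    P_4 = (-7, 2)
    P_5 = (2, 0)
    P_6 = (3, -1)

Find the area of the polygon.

38.5

Apply the shoelace (surveyor's) formula: 2A = Σ (x_i·y_{i+1} − x_{i+1}·y_i), indices taken mod 6.
Cross-terms: -47, -6, -13, -4, -2, -5  ⇒  Σ = -77
Area = |Σ|/2 = 38.5.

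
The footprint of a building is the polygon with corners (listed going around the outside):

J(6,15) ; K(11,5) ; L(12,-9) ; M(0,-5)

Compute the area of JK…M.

Σ = (-135) + (-159) + (-60) + (30) = -324
Area = |Σ|/2 = 162.

162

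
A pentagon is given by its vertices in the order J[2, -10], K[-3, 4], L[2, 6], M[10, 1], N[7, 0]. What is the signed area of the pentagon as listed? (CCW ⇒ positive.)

J→K: (2)(4) − (-3)(-10) = -22
K→L: (-3)(6) − (2)(4) = -26
L→M: (2)(1) − (10)(6) = -58
M→N: (10)(0) − (7)(1) = -7
N→J: (7)(-10) − (2)(0) = -70
Σ = -183
Signed area = Σ/2 = -91.5 (negative ⇒ clockwise traversal).

-91.5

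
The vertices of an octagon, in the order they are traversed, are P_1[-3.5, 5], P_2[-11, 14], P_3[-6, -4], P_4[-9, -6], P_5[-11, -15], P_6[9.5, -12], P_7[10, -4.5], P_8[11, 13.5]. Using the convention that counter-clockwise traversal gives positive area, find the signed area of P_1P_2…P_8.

420.75

Σ = (6) + (128) + (0) + (69) + (274.5) + (77.25) + (184.5) + (102.25) = 841.5
Signed area = Σ/2 = 420.75 (positive ⇒ counter-clockwise traversal).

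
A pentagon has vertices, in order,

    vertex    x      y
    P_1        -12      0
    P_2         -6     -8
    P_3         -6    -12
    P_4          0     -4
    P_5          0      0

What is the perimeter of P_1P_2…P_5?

40

|P_1P_2| = √((6)² + (-8)²) = √100 = 10
|P_2P_3| = √((0)² + (-4)²) = √16 = 4
|P_3P_4| = √((6)² + (8)²) = √100 = 10
|P_4P_5| = √((0)² + (4)²) = √16 = 4
|P_5P_1| = √((-12)² + (0)²) = √144 = 12
Perimeter = 10 + 4 + 10 + 4 + 12 = 40.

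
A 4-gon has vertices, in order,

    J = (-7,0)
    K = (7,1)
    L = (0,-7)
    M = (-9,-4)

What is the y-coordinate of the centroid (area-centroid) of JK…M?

-52/21

Apply the shoelace (surveyor's) formula. First the cross-terms c_i = x_i·y_{i+1} − x_{i+1}·y_i:
  -7, -49, -63, -28  ⇒  2A = -147, A = -73.5.
Then Σ (y_i + y_{i+1})·c_i = 1092, so ȳ = 1092 / (6·(-73.5)) = -52/21.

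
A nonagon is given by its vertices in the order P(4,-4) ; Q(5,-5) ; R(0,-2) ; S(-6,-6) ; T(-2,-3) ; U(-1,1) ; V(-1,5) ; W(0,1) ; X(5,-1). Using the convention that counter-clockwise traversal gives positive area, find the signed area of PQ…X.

-23.5

Apply the shoelace formula: 2A = Σ (x_i·y_{i+1} − x_{i+1}·y_i), indices taken mod 9.
Σ = (0) + (-10) + (-12) + (6) + (-5) + (-4) + (-1) + (-5) + (-16) = -47
Signed area = Σ/2 = -23.5 (negative ⇒ clockwise traversal).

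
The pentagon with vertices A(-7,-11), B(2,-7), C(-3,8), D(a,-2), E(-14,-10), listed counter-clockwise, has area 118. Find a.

-6

Write out the shoelace sum; only the two edges meeting at D involve a:
2·Area = [((-3)·(-2) − a·8) + (a·(-10) − (-14)·(-2))] + 150
       = -18·a + 128 = 236
⇒ a = -6.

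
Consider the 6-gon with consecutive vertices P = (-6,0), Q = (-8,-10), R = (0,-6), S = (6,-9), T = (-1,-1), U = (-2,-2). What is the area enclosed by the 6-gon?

58.5

Σ = (60) + (48) + (36) + (-15) + (0) + (-12) = 117
Area = |Σ|/2 = 58.5.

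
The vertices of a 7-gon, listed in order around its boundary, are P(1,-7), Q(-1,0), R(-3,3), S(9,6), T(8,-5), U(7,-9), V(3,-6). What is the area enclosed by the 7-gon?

P→Q: (1)(0) − (-1)(-7) = -7
Q→R: (-1)(3) − (-3)(0) = -3
R→S: (-3)(6) − (9)(3) = -45
S→T: (9)(-5) − (8)(6) = -93
T→U: (8)(-9) − (7)(-5) = -37
U→V: (7)(-6) − (3)(-9) = -15
V→P: (3)(-7) − (1)(-6) = -15
Σ = -215
Area = |Σ|/2 = 107.5.

107.5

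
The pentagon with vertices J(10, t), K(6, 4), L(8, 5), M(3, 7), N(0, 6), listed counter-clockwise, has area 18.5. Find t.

Write out the shoelace sum; only the two edges meeting at J involve t:
2·Area = [(0·t − 10·6) + (10·4 − 6·t)] + 57
       = -6·t + 37 = 37
⇒ t = 0.

0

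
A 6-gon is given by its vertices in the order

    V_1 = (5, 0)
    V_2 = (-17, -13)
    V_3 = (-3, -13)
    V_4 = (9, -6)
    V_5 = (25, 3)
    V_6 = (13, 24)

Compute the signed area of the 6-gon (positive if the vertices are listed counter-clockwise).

Apply Gauss's area formula: 2A = Σ (x_i·y_{i+1} − x_{i+1}·y_i), indices taken mod 6.
V_1→V_2: (5)(-13) − (-17)(0) = -65
V_2→V_3: (-17)(-13) − (-3)(-13) = 182
V_3→V_4: (-3)(-6) − (9)(-13) = 135
V_4→V_5: (9)(3) − (25)(-6) = 177
V_5→V_6: (25)(24) − (13)(3) = 561
V_6→V_1: (13)(0) − (5)(24) = -120
Σ = 870
Signed area = Σ/2 = 435 (positive ⇒ counter-clockwise traversal).

435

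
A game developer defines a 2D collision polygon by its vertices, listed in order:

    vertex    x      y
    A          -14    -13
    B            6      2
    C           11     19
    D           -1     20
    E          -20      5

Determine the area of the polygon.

Apply the shoelace (surveyor's) formula: 2A = Σ (x_i·y_{i+1} − x_{i+1}·y_i), indices taken mod 5.
Σ = (50) + (92) + (239) + (395) + (330) = 1106
Area = |Σ|/2 = 553.

553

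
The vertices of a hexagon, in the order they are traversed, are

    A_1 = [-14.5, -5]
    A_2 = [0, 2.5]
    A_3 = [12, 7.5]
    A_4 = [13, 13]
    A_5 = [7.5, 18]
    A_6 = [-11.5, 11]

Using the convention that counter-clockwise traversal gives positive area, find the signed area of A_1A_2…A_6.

Σ = (-36.25) + (-30) + (58.5) + (136.5) + (289.5) + (217) = 635.25
Signed area = Σ/2 = 317.625 (positive ⇒ counter-clockwise traversal).

317.625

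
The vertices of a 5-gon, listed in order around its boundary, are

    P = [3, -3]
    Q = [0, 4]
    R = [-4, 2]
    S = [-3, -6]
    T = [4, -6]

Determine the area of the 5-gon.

Σ = (12) + (16) + (30) + (42) + (6) = 106
Area = |Σ|/2 = 53.

53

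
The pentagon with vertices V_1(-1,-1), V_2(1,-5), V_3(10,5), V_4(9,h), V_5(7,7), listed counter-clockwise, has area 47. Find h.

5

The doubled signed area Σ (x_i y_{i+1} − x_{i+1} y_i) is linear in h.
With h=0 it equals 79; the coefficient of h is 3 (from the two edges through V_4).
So 3·h + 79 = 2·47 = 94 ⇒ h = 5.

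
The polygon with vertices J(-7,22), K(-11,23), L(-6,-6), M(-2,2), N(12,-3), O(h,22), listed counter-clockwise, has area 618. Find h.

Write out the shoelace sum; only the two edges meeting at O involve h:
2·Area = [(12·22 − h·(-3)) + (h·22 − (-7)·22)] + 243
       = 25·h + 661 = 1236
⇒ h = 23.

23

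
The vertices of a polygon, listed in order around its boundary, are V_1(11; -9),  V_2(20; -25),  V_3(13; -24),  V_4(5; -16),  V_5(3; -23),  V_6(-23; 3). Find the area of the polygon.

375.5

Apply the surveyor's formula: 2A = Σ (x_i·y_{i+1} − x_{i+1}·y_i), indices taken mod 6.
Σ = (-95) + (-155) + (-88) + (-67) + (-520) + (174) = -751
Area = |Σ|/2 = 375.5.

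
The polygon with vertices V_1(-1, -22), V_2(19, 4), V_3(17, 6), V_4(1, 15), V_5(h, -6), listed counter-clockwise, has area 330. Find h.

Write out the shoelace sum; only the two edges meeting at V_5 involve h:
2·Area = [(1·(-6) − h·15) + (h·(-22) − (-1)·(-6))] + 709
       = -37·h + 697 = 660
⇒ h = 1.

1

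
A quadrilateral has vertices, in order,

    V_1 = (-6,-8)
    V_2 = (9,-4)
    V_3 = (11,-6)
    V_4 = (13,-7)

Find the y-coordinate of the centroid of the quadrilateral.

-375/59

Apply the shoelace (surveyor's) formula. First the cross-terms c_i = x_i·y_{i+1} − x_{i+1}·y_i:
  96, -10, 1, -146  ⇒  2A = -59, A = -29.5.
Then Σ (y_i + y_{i+1})·c_i = 1125, so ȳ = 1125 / (6·(-29.5)) = -375/59.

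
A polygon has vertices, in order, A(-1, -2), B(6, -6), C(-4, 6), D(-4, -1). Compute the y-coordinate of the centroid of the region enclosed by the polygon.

-5/39

Apply Gauss's area formula. First the cross-terms c_i = x_i·y_{i+1} − x_{i+1}·y_i:
  18, 12, 28, 7  ⇒  2A = 65, A = 32.5.
Then Σ (y_i + y_{i+1})·c_i = -25, so ȳ = -25 / (6·32.5) = -5/39.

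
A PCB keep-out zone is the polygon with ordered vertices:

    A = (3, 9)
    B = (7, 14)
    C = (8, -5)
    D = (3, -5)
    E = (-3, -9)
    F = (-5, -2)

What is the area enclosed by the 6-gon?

A→B: (3)(14) − (7)(9) = -21
B→C: (7)(-5) − (8)(14) = -147
C→D: (8)(-5) − (3)(-5) = -25
D→E: (3)(-9) − (-3)(-5) = -42
E→F: (-3)(-2) − (-5)(-9) = -39
F→A: (-5)(9) − (3)(-2) = -39
Σ = -313
Area = |Σ|/2 = 156.5.

156.5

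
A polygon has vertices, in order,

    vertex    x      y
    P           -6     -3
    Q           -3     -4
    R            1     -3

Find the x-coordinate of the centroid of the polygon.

-8/3

Apply the surveyor's formula. First the cross-terms c_i = x_i·y_{i+1} − x_{i+1}·y_i:
  15, 13, -21  ⇒  2A = 7, A = 3.5.
Then Σ (x_i + x_{i+1})·c_i = -56, so x̄ = -56 / (6·3.5) = -8/3.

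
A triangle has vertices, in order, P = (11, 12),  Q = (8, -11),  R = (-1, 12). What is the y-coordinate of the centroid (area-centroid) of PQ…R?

Apply Gauss's area formula. First the cross-terms c_i = x_i·y_{i+1} − x_{i+1}·y_i:
  -217, 85, -144  ⇒  2A = -276, A = -138.
Then Σ (y_i + y_{i+1})·c_i = -3588, so ȳ = -3588 / (6·(-138)) = 13/3.

13/3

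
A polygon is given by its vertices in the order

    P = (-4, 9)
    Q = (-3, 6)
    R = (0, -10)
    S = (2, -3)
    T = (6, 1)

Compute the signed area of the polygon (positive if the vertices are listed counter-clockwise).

65.5

Σ = (3) + (30) + (20) + (20) + (58) = 131
Signed area = Σ/2 = 65.5 (positive ⇒ counter-clockwise traversal).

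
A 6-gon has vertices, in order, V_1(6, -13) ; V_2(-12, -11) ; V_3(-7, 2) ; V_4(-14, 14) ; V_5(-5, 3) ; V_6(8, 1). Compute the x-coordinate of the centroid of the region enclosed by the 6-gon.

-61/36

Apply the shoelace (surveyor's) formula. First the cross-terms c_i = x_i·y_{i+1} − x_{i+1}·y_i:
  -222, -101, -70, 28, -29, -110  ⇒  2A = -504, A = -252.
Then Σ (x_i + x_{i+1})·c_i = 2562, so x̄ = 2562 / (6·(-252)) = -61/36.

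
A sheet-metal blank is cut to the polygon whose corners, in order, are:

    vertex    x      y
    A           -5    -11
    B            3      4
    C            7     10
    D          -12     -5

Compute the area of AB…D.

103.5

Apply the shoelace formula: 2A = Σ (x_i·y_{i+1} − x_{i+1}·y_i), indices taken mod 4.
Σ = (13) + (2) + (85) + (107) = 207
Area = |Σ|/2 = 103.5.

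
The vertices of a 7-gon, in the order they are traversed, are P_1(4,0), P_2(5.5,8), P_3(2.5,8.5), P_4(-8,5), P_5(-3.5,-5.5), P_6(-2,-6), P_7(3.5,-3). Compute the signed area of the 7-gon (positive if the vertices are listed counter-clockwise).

124.875

Apply the surveyor's formula: 2A = Σ (x_i·y_{i+1} − x_{i+1}·y_i), indices taken mod 7.
Cross-terms: 32, 26.75, 80.5, 61.5, 10, 27, 12  ⇒  Σ = 249.75
Signed area = Σ/2 = 124.875 (positive ⇒ counter-clockwise traversal).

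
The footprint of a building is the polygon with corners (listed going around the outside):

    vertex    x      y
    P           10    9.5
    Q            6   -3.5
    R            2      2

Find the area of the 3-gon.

Apply the shoelace (surveyor's) formula: 2A = Σ (x_i·y_{i+1} − x_{i+1}·y_i), indices taken mod 3.
Σ = (-92) + (19) + (-1) = -74
Area = |Σ|/2 = 37.

37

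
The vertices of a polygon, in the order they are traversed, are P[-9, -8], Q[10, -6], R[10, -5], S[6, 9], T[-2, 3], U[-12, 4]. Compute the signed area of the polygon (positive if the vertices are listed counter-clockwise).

Cross-terms: 134, 10, 120, 36, 28, 132  ⇒  Σ = 460
Signed area = Σ/2 = 230 (positive ⇒ counter-clockwise traversal).

230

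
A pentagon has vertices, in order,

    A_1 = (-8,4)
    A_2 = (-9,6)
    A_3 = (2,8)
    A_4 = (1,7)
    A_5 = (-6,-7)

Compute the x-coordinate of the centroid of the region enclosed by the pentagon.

-13/3

Apply the shoelace formula. First the cross-terms c_i = x_i·y_{i+1} − x_{i+1}·y_i:
  -12, -84, 6, 35, -80  ⇒  2A = -135, A = -67.5.
Then Σ (x_i + x_{i+1})·c_i = 1755, so x̄ = 1755 / (6·(-67.5)) = -13/3.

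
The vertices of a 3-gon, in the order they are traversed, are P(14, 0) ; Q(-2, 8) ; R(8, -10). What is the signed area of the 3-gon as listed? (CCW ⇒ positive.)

104

Apply the shoelace (surveyor's) formula: 2A = Σ (x_i·y_{i+1} − x_{i+1}·y_i), indices taken mod 3.
Σ = (112) + (-44) + (140) = 208
Signed area = Σ/2 = 104 (positive ⇒ counter-clockwise traversal).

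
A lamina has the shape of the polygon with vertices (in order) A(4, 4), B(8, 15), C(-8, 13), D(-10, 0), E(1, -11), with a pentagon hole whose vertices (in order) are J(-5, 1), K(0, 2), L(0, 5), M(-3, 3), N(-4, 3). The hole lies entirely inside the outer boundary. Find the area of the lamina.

260.5

Outer boundary:
Σ = (28) + (224) + (130) + (110) + (48) = 540
Area = |Σ|/2 = 270.
Hole:
Apply the shoelace (surveyor's) formula: 2A = Σ (x_i·y_{i+1} − x_{i+1}·y_i), indices taken mod 5.
Cross-terms: -10, 0, 15, 3, 11  ⇒  Σ = 19
Area = |Σ|/2 = 9.5.
Net area = 270 − 9.5 = 260.5.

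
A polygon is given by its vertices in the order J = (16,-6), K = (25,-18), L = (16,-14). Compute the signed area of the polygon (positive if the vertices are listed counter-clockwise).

-36

J→K: (16)(-18) − (25)(-6) = -138
K→L: (25)(-14) − (16)(-18) = -62
L→J: (16)(-6) − (16)(-14) = 128
Σ = -72
Signed area = Σ/2 = -36 (negative ⇒ clockwise traversal).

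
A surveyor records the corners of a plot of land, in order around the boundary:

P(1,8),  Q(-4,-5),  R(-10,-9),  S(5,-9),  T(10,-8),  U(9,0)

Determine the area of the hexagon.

171

Apply Gauss's area formula: 2A = Σ (x_i·y_{i+1} − x_{i+1}·y_i), indices taken mod 6.
Σ = (27) + (-14) + (135) + (50) + (72) + (72) = 342
Area = |Σ|/2 = 171.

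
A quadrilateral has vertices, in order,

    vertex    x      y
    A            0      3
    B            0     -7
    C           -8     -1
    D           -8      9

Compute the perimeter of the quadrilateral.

|AB| = √((0)² + (-10)²) = √100 = 10
|BC| = √((-8)² + (6)²) = √100 = 10
|CD| = √((0)² + (10)²) = √100 = 10
|DA| = √((8)² + (-6)²) = √100 = 10
Perimeter = 10 + 10 + 10 + 10 = 40.

40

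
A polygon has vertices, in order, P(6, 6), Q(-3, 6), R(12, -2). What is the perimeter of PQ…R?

36

|PQ| = √((-9)² + (0)²) = √81 = 9
|QR| = √((15)² + (-8)²) = √289 = 17
|RP| = √((-6)² + (8)²) = √100 = 10
Perimeter = 9 + 17 + 10 = 36.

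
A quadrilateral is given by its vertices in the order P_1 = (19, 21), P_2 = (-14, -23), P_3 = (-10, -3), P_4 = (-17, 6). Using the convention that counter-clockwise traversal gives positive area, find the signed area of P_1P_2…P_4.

-456.5

Apply the shoelace formula: 2A = Σ (x_i·y_{i+1} − x_{i+1}·y_i), indices taken mod 4.
Σ = (-143) + (-188) + (-111) + (-471) = -913
Signed area = Σ/2 = -456.5 (negative ⇒ clockwise traversal).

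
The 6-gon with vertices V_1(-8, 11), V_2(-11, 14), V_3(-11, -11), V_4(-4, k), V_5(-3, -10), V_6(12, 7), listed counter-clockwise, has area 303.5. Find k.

Write out the shoelace sum; only the two edges meeting at V_4 involve k:
2·Area = [((-11)·k − (-4)·(-11)) + ((-4)·(-10) − (-3)·k)] + 571
       = -8·k + 567 = 607
⇒ k = -5.

-5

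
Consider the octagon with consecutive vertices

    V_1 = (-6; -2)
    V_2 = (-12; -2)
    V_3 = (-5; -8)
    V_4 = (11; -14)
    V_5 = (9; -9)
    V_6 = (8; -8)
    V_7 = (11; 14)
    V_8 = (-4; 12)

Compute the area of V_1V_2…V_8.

Apply the shoelace formula: 2A = Σ (x_i·y_{i+1} − x_{i+1}·y_i), indices taken mod 8.
Σ = (-12) + (86) + (158) + (27) + (0) + (200) + (188) + (80) = 727
Area = |Σ|/2 = 363.5.

363.5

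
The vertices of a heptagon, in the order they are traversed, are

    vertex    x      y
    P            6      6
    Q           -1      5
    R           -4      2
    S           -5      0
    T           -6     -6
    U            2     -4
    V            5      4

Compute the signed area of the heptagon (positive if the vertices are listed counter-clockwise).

82

Apply the shoelace formula: 2A = Σ (x_i·y_{i+1} − x_{i+1}·y_i), indices taken mod 7.
Σ = (36) + (18) + (10) + (30) + (36) + (28) + (6) = 164
Signed area = Σ/2 = 82 (positive ⇒ counter-clockwise traversal).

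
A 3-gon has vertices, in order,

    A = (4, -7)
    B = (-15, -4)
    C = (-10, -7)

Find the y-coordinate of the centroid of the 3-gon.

Apply Gauss's area formula. First the cross-terms c_i = x_i·y_{i+1} − x_{i+1}·y_i:
  -121, 65, 98  ⇒  2A = 42, A = 21.
Then Σ (y_i + y_{i+1})·c_i = -756, so ȳ = -756 / (6·21) = -6.

-6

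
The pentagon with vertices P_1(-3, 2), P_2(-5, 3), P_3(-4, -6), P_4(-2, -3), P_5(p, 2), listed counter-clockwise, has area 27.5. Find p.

The doubled signed area Σ (x_i y_{i+1} − x_{i+1} y_i) is linear in p.
With p=0 it equals 45; the coefficient of p is 5 (from the two edges through P_5).
So 5·p + 45 = 2·27.5 = 55 ⇒ p = 2.

2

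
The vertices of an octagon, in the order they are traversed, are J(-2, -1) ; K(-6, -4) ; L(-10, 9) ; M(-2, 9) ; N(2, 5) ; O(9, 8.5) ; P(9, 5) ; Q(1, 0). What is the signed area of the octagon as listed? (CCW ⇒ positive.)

-128.75

Apply Gauss's area formula: 2A = Σ (x_i·y_{i+1} − x_{i+1}·y_i), indices taken mod 8.
Σ = (2) + (-94) + (-72) + (-28) + (-28) + (-31.5) + (-5) + (-1) = -257.5
Signed area = Σ/2 = -128.75 (negative ⇒ clockwise traversal).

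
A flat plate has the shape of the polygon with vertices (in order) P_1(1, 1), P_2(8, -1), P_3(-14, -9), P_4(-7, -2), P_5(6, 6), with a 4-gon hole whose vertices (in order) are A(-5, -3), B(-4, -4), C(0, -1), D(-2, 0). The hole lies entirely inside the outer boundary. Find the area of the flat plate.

Outer boundary:
Σ = (-9) + (-86) + (-35) + (-30) + (0) = -160
Area = |Σ|/2 = 80.
Hole:
A→B: (-5)(-4) − (-4)(-3) = 8
B→C: (-4)(-1) − (0)(-4) = 4
C→D: (0)(0) − (-2)(-1) = -2
D→A: (-2)(-3) − (-5)(0) = 6
Σ = 16
Area = |Σ|/2 = 8.
Net area = 80 − 8 = 72.

72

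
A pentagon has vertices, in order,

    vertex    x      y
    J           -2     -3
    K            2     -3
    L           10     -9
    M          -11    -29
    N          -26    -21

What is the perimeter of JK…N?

90

|JK| = √((4)² + (0)²) = √16 = 4
|KL| = √((8)² + (-6)²) = √100 = 10
|LM| = √((-21)² + (-20)²) = √841 = 29
|MN| = √((-15)² + (8)²) = √289 = 17
|NJ| = √((24)² + (18)²) = √900 = 30
Perimeter = 4 + 10 + 29 + 17 + 30 = 90.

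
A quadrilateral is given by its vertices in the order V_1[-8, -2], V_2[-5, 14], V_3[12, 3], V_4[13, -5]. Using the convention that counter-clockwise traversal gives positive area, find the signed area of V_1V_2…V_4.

Apply the shoelace formula: 2A = Σ (x_i·y_{i+1} − x_{i+1}·y_i), indices taken mod 4.
Cross-terms: -122, -183, -99, -66  ⇒  Σ = -470
Signed area = Σ/2 = -235 (negative ⇒ clockwise traversal).

-235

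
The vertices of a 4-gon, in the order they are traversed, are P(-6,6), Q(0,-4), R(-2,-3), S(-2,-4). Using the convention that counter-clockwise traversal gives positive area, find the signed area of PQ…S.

Apply Gauss's area formula: 2A = Σ (x_i·y_{i+1} − x_{i+1}·y_i), indices taken mod 4.
Σ = (24) + (-8) + (2) + (-36) = -18
Signed area = Σ/2 = -9 (negative ⇒ clockwise traversal).

-9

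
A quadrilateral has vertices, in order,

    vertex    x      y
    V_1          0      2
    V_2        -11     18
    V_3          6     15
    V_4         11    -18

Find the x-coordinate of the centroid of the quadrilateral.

546/251

Apply the surveyor's formula. First the cross-terms c_i = x_i·y_{i+1} − x_{i+1}·y_i:
  22, -273, -273, 22  ⇒  2A = -502, A = -251.
Then Σ (x_i + x_{i+1})·c_i = -3276, so x̄ = -3276 / (6·(-251)) = 546/251.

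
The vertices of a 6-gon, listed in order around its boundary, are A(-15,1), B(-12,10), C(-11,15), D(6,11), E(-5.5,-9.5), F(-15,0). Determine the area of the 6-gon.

286.5

Σ = (-138) + (-70) + (-211) + (3.5) + (-142.5) + (-15) = -573
Area = |Σ|/2 = 286.5.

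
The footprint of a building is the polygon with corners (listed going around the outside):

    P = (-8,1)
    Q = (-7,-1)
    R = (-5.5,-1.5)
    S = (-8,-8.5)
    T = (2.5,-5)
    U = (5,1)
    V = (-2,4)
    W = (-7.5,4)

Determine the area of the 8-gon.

106

Apply the shoelace (surveyor's) formula: 2A = Σ (x_i·y_{i+1} − x_{i+1}·y_i), indices taken mod 8.
Σ = (15) + (5) + (34.75) + (61.25) + (27.5) + (22) + (22) + (24.5) = 212
Area = |Σ|/2 = 106.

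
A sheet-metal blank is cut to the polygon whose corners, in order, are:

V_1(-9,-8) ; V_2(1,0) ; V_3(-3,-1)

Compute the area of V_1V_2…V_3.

Cross-terms: 8, -1, 15  ⇒  Σ = 22
Area = |Σ|/2 = 11.

11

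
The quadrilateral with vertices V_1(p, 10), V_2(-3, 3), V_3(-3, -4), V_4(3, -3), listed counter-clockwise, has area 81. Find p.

10

Write out the shoelace sum; only the two edges meeting at V_1 involve p:
2·Area = [(3·10 − p·(-3)) + (p·3 − (-3)·10)] + 42
       = 6·p + 102 = 162
⇒ p = 10.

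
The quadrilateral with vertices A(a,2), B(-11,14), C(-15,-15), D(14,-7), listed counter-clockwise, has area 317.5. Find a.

The doubled signed area Σ (x_i y_{i+1} − x_{i+1} y_i) is linear in a.
With a=0 it equals 740; the coefficient of a is 21 (from the two edges through A).
So 21·a + 740 = 2·317.5 = 635 ⇒ a = -5.

-5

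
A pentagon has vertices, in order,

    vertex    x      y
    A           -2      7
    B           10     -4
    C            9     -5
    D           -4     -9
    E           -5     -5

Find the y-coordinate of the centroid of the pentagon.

-538/247

Apply the surveyor's formula. First the cross-terms c_i = x_i·y_{i+1} − x_{i+1}·y_i:
  -62, -14, -101, -25, -45  ⇒  2A = -247, A = -123.5.
Then Σ (y_i + y_{i+1})·c_i = 1614, so ȳ = 1614 / (6·(-123.5)) = -538/247.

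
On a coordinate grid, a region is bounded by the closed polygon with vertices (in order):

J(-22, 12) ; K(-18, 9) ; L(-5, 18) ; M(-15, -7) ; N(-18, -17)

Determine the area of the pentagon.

Apply Gauss's area formula: 2A = Σ (x_i·y_{i+1} − x_{i+1}·y_i), indices taken mod 5.
J→K: (-22)(9) − (-18)(12) = 18
K→L: (-18)(18) − (-5)(9) = -279
L→M: (-5)(-7) − (-15)(18) = 305
M→N: (-15)(-17) − (-18)(-7) = 129
N→J: (-18)(12) − (-22)(-17) = -590
Σ = -417
Area = |Σ|/2 = 208.5.

208.5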